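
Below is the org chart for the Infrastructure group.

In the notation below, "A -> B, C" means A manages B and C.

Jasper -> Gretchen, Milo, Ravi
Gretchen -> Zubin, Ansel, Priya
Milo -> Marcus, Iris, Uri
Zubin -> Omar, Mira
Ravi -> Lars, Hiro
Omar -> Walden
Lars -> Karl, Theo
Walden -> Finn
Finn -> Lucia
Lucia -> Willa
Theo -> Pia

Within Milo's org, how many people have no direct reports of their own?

The people in Milo's organization with no one reporting to them are Uri, Iris, Marcus. That is 3.

3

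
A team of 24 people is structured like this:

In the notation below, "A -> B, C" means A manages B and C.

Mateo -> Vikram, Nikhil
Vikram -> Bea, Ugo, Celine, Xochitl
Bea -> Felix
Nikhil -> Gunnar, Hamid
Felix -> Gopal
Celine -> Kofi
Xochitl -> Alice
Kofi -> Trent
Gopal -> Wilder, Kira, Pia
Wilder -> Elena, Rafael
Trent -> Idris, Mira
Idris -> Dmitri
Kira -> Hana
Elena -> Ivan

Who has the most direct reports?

Vikram

Direct-report counts: Mateo has 2; Nikhil has 2; Vikram has 4; Xochitl has 1; Celine has 1; Kofi has 1; Trent has 2; Idris has 1; Bea has 1; Felix has 1; Gopal has 3; Kira has 1; Wilder has 2; Elena has 1. The largest is 4, held by Vikram.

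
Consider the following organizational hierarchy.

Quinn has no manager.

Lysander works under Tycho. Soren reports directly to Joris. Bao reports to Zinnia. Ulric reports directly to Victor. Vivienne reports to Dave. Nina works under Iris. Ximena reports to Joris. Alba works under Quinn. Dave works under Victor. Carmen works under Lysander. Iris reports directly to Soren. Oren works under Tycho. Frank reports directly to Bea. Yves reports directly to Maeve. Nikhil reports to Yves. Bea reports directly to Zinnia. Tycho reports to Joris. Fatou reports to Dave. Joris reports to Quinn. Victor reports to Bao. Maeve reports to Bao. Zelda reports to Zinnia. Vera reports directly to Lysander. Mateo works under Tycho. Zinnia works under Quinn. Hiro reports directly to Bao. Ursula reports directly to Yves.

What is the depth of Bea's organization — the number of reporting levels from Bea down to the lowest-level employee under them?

1

The longest chain under Bea runs Bea → Frank, which is 1 level below Bea.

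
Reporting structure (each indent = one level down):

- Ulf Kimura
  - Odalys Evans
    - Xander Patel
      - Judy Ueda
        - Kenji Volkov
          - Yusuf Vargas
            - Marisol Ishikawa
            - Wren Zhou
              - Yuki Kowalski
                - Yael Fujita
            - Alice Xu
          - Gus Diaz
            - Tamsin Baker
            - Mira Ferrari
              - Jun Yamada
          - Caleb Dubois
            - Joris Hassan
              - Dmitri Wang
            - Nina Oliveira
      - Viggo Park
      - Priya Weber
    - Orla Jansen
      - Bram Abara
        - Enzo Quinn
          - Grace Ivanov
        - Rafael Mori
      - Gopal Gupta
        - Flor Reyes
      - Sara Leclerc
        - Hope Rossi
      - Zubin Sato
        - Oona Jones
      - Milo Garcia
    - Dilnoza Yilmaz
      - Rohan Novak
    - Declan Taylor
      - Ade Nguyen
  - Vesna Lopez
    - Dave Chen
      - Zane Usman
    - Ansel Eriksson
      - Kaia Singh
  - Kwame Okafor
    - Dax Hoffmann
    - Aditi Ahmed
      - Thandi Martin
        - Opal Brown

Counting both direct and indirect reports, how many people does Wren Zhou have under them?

2

Wren Zhou directly manages Yuki Kowalski. Under Yuki Kowalski: Yael Fujita (1). That's 2 in total.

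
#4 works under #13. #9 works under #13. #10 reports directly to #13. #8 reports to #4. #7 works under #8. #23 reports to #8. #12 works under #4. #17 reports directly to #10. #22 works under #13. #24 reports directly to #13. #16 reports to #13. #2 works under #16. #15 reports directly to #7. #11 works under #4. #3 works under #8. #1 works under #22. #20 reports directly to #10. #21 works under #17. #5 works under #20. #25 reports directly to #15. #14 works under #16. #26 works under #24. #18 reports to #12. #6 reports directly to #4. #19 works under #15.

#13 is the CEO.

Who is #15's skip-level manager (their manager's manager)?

#15 reports to #7, and #7 reports to #8. So #15's skip-level manager is #8.

#8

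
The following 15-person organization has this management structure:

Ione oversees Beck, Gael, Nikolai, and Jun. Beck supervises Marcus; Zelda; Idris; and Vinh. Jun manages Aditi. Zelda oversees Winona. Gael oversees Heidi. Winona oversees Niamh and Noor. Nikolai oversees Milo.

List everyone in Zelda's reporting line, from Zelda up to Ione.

Zelda reports to Beck. Beck reports to Ione. Ione is at the top.

Zelda -> Beck -> Ione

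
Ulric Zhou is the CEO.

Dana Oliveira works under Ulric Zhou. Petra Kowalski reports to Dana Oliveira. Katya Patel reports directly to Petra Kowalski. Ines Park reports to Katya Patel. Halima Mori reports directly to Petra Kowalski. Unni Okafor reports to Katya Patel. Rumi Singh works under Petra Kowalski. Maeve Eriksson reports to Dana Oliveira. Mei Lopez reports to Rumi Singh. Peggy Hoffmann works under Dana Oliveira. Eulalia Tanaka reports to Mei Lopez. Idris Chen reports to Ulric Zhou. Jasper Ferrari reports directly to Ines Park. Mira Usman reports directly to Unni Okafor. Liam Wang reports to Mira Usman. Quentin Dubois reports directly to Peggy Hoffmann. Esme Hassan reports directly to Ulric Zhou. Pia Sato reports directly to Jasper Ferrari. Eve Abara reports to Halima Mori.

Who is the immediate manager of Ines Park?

Ines Park reports directly to Katya Patel.

Katya Patel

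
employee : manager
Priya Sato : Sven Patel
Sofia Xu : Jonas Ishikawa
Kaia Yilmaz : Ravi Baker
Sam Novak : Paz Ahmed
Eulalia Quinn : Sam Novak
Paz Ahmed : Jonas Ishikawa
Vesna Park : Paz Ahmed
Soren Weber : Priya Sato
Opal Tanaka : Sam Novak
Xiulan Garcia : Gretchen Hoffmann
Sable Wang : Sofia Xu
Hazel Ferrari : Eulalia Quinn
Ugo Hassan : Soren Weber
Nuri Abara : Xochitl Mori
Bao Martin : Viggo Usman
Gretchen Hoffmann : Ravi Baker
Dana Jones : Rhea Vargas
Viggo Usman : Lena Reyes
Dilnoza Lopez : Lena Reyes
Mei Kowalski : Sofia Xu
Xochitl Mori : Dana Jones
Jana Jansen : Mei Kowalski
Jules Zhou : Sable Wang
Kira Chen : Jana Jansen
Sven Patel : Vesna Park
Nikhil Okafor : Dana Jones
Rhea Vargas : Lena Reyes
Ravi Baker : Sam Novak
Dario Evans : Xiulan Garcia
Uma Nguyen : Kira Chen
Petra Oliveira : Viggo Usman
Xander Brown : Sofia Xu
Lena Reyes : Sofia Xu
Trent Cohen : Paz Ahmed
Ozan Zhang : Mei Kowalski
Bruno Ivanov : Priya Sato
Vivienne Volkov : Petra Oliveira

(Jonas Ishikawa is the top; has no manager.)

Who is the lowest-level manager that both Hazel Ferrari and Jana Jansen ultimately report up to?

Hazel Ferrari's chain of managers is Eulalia Quinn, Sam Novak, Paz Ahmed, Jonas Ishikawa. Jana Jansen's chain of managers is Mei Kowalski, Sofia Xu, Jonas Ishikawa. The first manager that appears in both chains is Jonas Ishikawa.

Jonas Ishikawa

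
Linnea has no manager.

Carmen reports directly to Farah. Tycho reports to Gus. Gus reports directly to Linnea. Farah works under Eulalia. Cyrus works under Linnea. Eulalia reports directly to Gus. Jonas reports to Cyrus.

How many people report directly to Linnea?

Linnea directly manages Gus, Cyrus. That is 2 direct reports.

2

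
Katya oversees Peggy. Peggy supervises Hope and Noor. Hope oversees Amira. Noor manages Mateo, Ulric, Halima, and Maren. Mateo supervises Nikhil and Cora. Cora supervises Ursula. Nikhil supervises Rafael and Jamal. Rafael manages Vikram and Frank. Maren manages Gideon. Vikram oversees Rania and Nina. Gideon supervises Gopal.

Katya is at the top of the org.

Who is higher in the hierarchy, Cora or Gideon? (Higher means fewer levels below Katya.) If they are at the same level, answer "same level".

Both Cora and Gideon are 4 levels below Katya.

same level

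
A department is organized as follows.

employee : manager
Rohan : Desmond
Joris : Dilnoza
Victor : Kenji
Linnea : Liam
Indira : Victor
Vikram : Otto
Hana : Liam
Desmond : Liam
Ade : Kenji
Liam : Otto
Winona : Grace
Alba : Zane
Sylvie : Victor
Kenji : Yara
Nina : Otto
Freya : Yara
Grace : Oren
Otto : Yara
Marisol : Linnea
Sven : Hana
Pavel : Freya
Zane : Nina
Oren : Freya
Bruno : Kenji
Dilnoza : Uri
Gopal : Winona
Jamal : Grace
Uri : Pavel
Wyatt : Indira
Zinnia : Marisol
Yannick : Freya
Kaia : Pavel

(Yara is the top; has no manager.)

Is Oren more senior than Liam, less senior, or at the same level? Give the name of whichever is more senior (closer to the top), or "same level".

Both Oren and Liam are 2 levels below Yara.

same level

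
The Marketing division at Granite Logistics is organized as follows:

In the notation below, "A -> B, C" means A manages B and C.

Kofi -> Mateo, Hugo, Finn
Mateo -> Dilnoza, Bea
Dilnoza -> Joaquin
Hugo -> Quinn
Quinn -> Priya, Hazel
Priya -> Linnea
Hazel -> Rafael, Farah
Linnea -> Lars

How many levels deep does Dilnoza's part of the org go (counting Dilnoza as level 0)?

1

The longest chain under Dilnoza runs Dilnoza → Joaquin, which is 1 level below Dilnoza.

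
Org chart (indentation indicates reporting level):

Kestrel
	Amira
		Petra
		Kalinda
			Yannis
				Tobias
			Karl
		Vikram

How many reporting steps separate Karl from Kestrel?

Chain from Karl up to Kestrel: Karl → Kalinda → Amira → Kestrel. That is 3 steps up, so Karl is 3 levels below Kestrel.

3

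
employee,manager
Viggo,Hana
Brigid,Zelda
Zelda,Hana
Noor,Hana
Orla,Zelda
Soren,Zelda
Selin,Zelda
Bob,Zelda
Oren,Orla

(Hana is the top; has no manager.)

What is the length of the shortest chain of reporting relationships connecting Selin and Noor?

3

Selin is 2 levels below Hana, and Noor is 1 level below Hana (their lowest common manager). The shortest path runs up from Selin to Hana and back down to Noor: 2 + 1 = 3 links.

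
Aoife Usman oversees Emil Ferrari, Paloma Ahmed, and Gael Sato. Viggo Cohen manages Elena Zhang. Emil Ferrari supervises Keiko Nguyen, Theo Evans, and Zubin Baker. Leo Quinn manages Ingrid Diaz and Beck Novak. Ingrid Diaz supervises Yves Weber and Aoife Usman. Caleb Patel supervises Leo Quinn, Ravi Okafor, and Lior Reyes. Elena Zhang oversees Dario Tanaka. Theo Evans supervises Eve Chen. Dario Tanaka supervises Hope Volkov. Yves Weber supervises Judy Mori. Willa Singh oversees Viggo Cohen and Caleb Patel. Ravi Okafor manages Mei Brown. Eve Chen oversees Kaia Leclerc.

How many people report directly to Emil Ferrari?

Emil Ferrari directly manages Zubin Baker, Keiko Nguyen, Theo Evans. That is 3 direct reports.

3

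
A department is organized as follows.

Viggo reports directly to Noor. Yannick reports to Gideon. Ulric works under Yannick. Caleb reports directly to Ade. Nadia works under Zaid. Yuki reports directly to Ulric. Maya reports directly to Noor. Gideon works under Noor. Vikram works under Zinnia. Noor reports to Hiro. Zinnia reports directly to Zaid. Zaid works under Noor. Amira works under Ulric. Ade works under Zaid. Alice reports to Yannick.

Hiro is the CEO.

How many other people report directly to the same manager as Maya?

Maya reports to Noor. Noor's other direct reports are Zaid, Gideon, Viggo — 3 peers.

3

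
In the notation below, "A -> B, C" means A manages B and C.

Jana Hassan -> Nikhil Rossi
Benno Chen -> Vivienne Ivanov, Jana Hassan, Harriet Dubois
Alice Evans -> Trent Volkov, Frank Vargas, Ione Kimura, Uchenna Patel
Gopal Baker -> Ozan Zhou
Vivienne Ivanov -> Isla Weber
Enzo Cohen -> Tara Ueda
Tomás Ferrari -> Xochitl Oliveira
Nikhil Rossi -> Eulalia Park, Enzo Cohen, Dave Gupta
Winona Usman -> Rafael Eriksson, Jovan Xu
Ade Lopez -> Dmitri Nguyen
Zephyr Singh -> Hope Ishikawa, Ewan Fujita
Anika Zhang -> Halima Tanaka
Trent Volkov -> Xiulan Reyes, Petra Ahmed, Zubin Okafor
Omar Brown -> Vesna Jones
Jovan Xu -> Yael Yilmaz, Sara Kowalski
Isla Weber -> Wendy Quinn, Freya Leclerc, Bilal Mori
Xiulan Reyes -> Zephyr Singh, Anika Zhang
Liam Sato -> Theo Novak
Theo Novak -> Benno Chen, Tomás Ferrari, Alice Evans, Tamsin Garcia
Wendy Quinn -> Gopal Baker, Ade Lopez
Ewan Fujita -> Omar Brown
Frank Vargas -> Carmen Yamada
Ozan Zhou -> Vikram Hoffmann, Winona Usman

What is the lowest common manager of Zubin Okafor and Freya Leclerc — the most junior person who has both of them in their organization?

Zubin Okafor's chain of managers is Trent Volkov, Alice Evans, Theo Novak, Liam Sato. Freya Leclerc's chain of managers is Isla Weber, Vivienne Ivanov, Benno Chen, Theo Novak, Liam Sato. The first manager that appears in both chains is Theo Novak.

Theo Novak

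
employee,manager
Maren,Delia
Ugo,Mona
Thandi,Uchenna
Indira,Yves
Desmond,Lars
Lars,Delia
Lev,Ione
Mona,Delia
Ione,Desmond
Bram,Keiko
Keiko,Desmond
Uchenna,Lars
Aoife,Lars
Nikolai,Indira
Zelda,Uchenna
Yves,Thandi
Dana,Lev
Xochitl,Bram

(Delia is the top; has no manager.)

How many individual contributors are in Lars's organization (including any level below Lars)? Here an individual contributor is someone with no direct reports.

The people in Lars's organization with no one reporting to them are Aoife, Zelda, Nikolai, Xochitl, Dana. That is 5.

5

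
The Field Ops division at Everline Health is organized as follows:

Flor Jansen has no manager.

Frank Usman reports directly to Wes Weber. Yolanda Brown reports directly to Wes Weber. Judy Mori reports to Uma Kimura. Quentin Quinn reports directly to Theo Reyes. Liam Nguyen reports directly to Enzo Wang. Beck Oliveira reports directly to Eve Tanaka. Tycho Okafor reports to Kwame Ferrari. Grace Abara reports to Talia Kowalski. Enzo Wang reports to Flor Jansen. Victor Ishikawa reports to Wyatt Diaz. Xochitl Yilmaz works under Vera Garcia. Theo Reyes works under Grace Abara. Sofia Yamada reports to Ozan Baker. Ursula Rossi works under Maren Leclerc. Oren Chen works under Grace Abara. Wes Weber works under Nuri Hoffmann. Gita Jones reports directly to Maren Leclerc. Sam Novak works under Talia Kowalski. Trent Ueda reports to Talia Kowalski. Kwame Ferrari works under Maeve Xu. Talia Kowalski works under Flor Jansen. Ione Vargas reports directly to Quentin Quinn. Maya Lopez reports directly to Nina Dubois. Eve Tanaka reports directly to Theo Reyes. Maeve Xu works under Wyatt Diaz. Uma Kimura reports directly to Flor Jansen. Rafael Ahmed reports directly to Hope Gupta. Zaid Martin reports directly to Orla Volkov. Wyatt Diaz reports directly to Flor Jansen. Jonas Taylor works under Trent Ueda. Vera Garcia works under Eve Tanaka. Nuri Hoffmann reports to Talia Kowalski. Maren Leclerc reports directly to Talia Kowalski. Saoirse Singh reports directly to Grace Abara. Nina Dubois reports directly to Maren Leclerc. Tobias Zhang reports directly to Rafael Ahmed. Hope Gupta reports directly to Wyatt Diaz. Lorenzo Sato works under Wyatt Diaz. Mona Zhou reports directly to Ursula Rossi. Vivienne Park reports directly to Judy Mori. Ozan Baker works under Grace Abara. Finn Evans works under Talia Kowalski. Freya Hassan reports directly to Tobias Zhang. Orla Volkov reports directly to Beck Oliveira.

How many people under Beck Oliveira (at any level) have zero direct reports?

1

The only person in Beck Oliveira's organization with no one reporting to them is Zaid Martin. That is 1.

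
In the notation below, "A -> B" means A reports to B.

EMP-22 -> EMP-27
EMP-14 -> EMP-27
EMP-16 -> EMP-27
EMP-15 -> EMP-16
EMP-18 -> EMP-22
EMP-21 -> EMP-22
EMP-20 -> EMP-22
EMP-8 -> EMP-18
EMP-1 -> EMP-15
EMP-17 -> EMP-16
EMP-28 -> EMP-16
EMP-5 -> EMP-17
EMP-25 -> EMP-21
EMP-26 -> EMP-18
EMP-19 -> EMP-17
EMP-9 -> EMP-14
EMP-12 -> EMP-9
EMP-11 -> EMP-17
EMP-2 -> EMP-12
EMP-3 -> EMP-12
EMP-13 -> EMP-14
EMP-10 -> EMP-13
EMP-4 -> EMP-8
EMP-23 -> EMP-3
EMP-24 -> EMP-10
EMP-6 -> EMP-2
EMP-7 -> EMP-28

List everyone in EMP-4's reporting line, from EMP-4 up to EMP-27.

EMP-4 -> EMP-8 -> EMP-18 -> EMP-22 -> EMP-27

EMP-4 reports to EMP-8. EMP-8 reports to EMP-18. EMP-18 reports to EMP-22. EMP-22 reports to EMP-27. EMP-27 is at the top.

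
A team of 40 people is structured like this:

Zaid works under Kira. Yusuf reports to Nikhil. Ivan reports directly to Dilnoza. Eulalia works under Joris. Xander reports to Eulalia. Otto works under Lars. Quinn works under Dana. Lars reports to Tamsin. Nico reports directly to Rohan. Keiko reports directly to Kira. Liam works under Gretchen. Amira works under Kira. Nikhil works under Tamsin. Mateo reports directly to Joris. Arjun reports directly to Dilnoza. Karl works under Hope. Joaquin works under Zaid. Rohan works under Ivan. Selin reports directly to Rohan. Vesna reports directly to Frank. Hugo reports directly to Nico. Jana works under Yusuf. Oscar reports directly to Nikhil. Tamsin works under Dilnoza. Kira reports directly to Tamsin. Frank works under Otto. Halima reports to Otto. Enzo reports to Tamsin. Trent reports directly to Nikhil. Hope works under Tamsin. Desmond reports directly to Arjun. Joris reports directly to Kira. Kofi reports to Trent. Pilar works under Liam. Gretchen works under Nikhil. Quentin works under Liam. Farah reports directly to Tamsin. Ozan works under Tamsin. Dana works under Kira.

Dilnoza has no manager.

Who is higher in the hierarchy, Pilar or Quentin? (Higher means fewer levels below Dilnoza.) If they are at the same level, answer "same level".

Both Pilar and Quentin are 5 levels below Dilnoza.

same level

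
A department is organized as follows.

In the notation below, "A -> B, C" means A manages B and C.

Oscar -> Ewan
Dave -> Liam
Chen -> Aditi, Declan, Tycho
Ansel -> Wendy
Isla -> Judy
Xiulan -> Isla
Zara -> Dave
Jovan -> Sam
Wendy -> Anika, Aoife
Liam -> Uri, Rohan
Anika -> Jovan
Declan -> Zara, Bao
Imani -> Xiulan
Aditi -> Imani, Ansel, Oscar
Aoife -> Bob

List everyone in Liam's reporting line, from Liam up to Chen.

Liam reports to Dave. Dave reports to Zara. Zara reports to Declan. Declan reports to Chen. Chen is at the top.

Liam -> Dave -> Zara -> Declan -> Chen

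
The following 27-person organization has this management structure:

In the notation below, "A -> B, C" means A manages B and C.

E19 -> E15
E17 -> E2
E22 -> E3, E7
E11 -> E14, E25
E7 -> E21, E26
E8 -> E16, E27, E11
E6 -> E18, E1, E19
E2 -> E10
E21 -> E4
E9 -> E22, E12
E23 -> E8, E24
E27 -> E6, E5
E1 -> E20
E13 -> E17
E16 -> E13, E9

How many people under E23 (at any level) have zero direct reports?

12

The people in E23's organization with no one reporting to them are E24, E25, E14, E5, E15, E20, E18, E12, E26, E4, E3, E10. That is 12.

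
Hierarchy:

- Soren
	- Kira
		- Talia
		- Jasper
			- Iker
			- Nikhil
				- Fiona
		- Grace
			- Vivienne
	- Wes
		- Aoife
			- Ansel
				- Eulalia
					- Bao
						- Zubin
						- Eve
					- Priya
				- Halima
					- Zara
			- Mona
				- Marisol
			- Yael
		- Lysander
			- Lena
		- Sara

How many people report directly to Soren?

2

Soren directly manages Kira, Wes. That is 2 direct reports.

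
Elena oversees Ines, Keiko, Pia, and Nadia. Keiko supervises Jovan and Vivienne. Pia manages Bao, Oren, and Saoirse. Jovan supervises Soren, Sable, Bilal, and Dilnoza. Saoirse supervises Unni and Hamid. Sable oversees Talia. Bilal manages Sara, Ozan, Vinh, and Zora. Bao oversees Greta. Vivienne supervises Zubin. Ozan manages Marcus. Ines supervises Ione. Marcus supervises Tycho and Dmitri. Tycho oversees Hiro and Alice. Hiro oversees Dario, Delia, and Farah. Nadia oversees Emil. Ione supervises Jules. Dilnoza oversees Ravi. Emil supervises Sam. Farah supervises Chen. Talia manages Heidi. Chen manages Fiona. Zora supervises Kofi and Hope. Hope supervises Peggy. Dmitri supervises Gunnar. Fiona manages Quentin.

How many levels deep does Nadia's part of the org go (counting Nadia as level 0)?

The longest chain under Nadia runs Nadia → Emil → Sam, which is 2 levels below Nadia.

2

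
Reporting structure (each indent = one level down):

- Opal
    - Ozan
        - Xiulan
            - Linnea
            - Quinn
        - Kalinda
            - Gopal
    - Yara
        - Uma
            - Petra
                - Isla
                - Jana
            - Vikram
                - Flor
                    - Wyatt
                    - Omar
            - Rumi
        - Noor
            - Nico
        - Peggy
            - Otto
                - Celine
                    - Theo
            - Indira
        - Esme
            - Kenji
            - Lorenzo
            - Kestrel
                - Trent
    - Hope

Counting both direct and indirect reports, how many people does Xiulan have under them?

2

Xiulan directly manages Linnea, Quinn. Linnea has no reports. Quinn has no reports. So Xiulan's organization is 2 direct reports plus everyone under them: 1 + 1 = 2.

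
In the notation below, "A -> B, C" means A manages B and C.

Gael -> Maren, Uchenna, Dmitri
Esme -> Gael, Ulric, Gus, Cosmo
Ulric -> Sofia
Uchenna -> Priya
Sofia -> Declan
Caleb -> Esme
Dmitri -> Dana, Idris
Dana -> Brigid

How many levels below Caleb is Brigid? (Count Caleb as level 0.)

Chain from Brigid up to Caleb: Brigid → Dana → Dmitri → Gael → Esme → Caleb. That is 5 steps up, so Brigid is 5 levels below Caleb.

5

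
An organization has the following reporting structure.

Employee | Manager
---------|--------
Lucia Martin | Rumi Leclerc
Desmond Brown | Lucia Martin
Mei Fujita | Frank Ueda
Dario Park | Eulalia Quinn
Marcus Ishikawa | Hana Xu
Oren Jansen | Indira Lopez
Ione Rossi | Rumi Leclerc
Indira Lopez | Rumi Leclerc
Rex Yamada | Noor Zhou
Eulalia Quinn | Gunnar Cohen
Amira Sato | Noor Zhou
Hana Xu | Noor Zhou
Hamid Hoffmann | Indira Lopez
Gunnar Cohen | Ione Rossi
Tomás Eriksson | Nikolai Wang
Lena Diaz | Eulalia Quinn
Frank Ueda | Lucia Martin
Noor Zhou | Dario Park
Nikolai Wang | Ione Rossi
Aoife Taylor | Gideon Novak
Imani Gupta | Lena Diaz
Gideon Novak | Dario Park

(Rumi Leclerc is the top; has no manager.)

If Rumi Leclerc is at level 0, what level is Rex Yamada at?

6

Chain from Rex Yamada up to Rumi Leclerc: Rex Yamada → Noor Zhou → Dario Park → Eulalia Quinn → Gunnar Cohen → Ione Rossi → Rumi Leclerc. That is 6 steps up, so Rex Yamada is 6 levels below Rumi Leclerc.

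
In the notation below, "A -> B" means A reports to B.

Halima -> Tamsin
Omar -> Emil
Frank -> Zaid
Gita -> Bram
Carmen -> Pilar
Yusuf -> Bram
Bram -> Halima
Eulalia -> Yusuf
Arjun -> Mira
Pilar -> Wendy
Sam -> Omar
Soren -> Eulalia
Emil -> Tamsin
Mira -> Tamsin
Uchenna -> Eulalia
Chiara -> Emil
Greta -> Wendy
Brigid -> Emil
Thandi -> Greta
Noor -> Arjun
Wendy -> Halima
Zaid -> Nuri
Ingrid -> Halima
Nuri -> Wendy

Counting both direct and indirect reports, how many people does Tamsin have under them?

24

Tamsin directly manages Mira, Halima, Emil. Under Mira: Arjun, Noor (2). Under Halima: Bram, Gita, Yusuf, Eulalia, Soren, Uchenna, Ingrid, Wendy, Pilar, Carmen, Greta, Thandi, Nuri, Zaid, Frank (15). Under Emil: Omar, Sam, Brigid, Chiara (4). So Tamsin's organization is 3 direct reports plus everyone under them: 3 + 16 + 5 = 24.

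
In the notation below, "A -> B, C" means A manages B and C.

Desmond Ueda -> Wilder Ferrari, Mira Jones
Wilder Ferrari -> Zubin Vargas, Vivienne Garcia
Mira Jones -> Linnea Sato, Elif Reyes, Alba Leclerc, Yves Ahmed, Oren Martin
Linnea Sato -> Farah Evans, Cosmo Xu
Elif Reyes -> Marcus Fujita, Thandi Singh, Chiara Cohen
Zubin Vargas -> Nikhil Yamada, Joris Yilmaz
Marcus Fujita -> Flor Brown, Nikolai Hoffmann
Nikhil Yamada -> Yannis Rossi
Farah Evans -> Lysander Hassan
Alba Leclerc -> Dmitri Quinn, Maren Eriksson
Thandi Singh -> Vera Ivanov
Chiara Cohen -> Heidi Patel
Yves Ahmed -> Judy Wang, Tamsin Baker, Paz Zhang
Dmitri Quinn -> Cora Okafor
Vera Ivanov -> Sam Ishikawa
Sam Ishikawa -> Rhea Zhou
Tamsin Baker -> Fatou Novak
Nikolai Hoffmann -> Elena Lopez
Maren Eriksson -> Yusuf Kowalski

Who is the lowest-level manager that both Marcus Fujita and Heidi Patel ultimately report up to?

Elif Reyes

Marcus Fujita's chain of managers is Elif Reyes, Mira Jones, Desmond Ueda. Heidi Patel's chain of managers is Chiara Cohen, Elif Reyes, Mira Jones, Desmond Ueda. The first manager that appears in both chains is Elif Reyes.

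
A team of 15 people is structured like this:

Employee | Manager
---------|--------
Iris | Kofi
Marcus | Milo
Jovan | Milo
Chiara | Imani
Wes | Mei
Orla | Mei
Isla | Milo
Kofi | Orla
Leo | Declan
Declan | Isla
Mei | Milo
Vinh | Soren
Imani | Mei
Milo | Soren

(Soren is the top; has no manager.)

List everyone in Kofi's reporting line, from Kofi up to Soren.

Kofi -> Orla -> Mei -> Milo -> Soren

Kofi reports to Orla. Orla reports to Mei. Mei reports to Milo. Milo reports to Soren. Soren is at the top.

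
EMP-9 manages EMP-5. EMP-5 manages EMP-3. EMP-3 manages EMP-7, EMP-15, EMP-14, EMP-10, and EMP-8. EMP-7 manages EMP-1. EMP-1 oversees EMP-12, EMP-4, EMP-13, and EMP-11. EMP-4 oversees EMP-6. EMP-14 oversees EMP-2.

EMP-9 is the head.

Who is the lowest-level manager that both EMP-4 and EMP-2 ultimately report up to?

EMP-3

EMP-4's chain of managers is EMP-1, EMP-7, EMP-3, EMP-5, EMP-9. EMP-2's chain of managers is EMP-14, EMP-3, EMP-5, EMP-9. The first manager that appears in both chains is EMP-3.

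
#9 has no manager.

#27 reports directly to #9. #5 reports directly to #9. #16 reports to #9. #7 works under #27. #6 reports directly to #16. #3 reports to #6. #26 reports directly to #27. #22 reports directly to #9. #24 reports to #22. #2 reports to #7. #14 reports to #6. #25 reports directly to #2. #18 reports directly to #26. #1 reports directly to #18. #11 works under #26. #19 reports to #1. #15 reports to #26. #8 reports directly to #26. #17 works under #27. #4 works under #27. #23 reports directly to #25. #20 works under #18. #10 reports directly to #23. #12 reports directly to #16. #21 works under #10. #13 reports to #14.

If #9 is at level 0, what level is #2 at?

3

Chain from #2 up to #9: #2 → #7 → #27 → #9. That is 3 steps up, so #2 is 3 levels below #9.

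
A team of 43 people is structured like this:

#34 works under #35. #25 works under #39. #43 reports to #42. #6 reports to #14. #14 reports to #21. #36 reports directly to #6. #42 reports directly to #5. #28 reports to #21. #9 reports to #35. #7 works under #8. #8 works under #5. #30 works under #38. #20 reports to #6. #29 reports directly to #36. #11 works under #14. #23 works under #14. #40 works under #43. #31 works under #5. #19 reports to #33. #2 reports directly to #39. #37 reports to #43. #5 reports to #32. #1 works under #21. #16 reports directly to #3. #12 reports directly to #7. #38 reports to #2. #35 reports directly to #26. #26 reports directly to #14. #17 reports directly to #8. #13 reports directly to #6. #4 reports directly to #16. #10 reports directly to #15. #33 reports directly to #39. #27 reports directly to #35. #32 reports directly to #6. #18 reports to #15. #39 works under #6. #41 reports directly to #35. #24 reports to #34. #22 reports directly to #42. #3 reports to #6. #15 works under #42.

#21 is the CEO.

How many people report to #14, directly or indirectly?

39

#14 directly manages #6, #11, #26, #23. Under #6: #13, #20, #3, #16, #4, #36, #29, #39, #25, #2, #38, #30, #33, #19, #32, #5, #31, #42, #22, #43, #37, #40, #15, #18, #10, #8, #17, #7, #12 (29). #11 has no reports. Under #26: #35, #41, #34, #24, #9, #27 (6). #23 has no reports. So #14's organization is 4 direct reports plus everyone under them: 30 + 1 + 7 + 1 = 39.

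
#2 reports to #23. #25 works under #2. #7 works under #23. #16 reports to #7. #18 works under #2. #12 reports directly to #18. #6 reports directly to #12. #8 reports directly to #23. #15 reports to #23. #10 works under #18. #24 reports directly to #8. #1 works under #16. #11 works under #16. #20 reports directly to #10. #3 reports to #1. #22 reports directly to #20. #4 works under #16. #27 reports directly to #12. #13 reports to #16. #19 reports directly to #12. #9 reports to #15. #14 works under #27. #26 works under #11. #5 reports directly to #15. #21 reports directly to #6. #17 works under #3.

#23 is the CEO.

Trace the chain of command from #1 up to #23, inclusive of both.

#1 reports to #16. #16 reports to #7. #7 reports to #23. #23 is at the top.

#1 -> #16 -> #7 -> #23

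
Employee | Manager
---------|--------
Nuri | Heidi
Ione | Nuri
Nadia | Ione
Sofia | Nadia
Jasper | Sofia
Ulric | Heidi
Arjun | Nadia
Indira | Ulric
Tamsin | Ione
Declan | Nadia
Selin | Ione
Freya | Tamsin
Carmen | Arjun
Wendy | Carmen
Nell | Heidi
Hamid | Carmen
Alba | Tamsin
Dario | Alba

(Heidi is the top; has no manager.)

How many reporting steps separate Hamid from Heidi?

Chain from Hamid up to Heidi: Hamid → Carmen → Arjun → Nadia → Ione → Nuri → Heidi. That is 6 steps up, so Hamid is 6 levels below Heidi.

6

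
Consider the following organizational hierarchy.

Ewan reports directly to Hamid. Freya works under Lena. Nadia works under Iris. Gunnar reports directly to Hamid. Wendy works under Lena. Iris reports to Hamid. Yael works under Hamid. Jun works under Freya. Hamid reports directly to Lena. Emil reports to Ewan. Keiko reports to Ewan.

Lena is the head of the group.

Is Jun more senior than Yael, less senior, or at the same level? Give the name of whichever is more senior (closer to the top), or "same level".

Both Jun and Yael are 2 levels below Lena.

same level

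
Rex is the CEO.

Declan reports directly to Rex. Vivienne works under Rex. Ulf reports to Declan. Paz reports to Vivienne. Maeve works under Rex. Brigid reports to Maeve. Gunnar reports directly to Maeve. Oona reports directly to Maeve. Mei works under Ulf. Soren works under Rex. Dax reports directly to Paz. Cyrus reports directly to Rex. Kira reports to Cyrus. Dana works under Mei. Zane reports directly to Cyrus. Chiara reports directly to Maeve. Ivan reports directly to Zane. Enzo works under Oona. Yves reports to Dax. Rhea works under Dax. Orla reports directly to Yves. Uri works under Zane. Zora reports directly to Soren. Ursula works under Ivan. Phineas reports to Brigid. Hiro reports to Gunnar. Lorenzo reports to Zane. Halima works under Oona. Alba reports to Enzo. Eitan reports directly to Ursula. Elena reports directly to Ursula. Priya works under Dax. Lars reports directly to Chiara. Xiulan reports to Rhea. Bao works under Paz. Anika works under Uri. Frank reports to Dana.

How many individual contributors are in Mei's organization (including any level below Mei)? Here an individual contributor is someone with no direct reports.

1

The only person in Mei's organization with no one reporting to them is Frank. That is 1.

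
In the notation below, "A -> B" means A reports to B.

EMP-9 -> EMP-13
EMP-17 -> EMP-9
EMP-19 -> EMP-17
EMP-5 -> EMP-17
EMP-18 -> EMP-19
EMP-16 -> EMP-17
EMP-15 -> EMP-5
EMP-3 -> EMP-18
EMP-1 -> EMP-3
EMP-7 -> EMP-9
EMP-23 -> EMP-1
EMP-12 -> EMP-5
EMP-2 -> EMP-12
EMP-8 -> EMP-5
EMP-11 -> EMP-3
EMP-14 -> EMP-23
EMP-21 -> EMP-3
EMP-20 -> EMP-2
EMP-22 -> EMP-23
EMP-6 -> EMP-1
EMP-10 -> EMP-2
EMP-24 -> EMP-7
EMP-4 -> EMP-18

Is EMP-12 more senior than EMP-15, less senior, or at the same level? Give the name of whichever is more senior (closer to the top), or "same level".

same level

Both EMP-12 and EMP-15 are 4 levels below EMP-13.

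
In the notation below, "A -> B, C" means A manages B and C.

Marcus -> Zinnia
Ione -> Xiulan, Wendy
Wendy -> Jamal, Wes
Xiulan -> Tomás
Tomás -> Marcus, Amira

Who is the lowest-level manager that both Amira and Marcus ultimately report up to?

Amira's chain of managers is Tomás, Xiulan, Ione. Marcus's chain of managers is Tomás, Xiulan, Ione. The first manager that appears in both chains is Tomás.

Tomás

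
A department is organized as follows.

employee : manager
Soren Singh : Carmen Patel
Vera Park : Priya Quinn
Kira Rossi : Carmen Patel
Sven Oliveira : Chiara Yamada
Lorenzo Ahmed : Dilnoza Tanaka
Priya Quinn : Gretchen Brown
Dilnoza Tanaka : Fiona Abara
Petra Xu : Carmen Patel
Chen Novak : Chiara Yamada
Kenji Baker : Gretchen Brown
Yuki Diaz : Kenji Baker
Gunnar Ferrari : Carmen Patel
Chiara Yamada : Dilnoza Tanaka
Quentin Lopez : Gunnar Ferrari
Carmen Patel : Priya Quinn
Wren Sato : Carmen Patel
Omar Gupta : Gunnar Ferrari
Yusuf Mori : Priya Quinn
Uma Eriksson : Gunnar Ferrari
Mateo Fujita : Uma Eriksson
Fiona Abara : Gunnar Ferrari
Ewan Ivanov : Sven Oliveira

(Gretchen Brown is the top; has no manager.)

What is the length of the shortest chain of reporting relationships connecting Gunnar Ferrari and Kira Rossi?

2

Gunnar Ferrari is 1 level below Carmen Patel, and Kira Rossi is 1 level below Carmen Patel (their lowest common manager). The shortest path runs up from Gunnar Ferrari to Carmen Patel and back down to Kira Rossi: 1 + 1 = 2 links.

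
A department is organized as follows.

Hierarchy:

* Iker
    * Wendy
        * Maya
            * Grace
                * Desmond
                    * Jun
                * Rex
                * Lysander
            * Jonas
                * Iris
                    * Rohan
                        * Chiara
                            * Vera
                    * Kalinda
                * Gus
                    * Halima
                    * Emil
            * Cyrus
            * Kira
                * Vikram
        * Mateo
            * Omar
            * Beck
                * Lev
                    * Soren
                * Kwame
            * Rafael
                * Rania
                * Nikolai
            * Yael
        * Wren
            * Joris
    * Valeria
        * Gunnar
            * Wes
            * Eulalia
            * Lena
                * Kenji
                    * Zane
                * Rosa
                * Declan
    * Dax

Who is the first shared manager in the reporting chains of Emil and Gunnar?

Emil's chain of managers is Gus, Jonas, Maya, Wendy, Iker. Gunnar's chain of managers is Valeria, Iker. The first manager that appears in both chains is Iker.

Iker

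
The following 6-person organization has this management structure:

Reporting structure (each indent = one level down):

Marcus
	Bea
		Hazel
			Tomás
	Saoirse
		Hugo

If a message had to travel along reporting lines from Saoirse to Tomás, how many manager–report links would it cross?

4

Saoirse is 1 level below Marcus, and Tomás is 3 levels below Marcus (their lowest common manager). The shortest path runs up from Saoirse to Marcus and back down to Tomás: 1 + 3 = 4 links.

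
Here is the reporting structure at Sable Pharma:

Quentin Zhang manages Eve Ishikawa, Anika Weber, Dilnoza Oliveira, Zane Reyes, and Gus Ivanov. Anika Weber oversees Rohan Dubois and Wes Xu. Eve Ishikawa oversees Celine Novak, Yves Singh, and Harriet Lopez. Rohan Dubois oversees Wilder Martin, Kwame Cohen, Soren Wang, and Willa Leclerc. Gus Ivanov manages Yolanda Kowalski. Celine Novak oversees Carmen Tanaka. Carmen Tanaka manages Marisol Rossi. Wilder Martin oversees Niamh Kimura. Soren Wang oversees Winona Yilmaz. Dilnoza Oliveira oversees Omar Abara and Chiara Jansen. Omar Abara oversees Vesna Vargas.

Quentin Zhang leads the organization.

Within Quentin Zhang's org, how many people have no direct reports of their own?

12

The people in Quentin Zhang's organization with no one reporting to them are Chiara Jansen, Vesna Vargas, Yolanda Kowalski, Zane Reyes, Harriet Lopez, Yves Singh, Marisol Rossi, Wes Xu, Willa Leclerc, Kwame Cohen, Winona Yilmaz, Niamh Kimura. That is 12.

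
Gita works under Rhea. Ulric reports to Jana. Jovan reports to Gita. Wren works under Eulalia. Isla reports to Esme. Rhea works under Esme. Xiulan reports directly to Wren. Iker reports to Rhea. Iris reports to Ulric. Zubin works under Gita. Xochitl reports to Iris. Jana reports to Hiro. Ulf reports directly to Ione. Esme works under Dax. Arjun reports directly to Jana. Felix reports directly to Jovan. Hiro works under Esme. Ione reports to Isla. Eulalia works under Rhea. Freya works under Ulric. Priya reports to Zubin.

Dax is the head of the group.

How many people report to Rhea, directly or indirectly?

Rhea directly manages Eulalia, Gita, Iker. Under Eulalia: Wren, Xiulan (2). Under Gita: Zubin, Priya, Jovan, Felix (4). Iker has no reports. So Rhea's organization is 3 direct reports plus everyone under them: 3 + 5 + 1 = 9.

9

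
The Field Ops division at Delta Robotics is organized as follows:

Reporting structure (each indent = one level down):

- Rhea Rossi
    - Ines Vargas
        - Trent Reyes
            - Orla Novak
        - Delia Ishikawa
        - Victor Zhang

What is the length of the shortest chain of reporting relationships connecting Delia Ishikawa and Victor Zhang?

2

Delia Ishikawa is 1 level below Ines Vargas, and Victor Zhang is 1 level below Ines Vargas (their lowest common manager). The shortest path runs up from Delia Ishikawa to Ines Vargas and back down to Victor Zhang: 1 + 1 = 2 links.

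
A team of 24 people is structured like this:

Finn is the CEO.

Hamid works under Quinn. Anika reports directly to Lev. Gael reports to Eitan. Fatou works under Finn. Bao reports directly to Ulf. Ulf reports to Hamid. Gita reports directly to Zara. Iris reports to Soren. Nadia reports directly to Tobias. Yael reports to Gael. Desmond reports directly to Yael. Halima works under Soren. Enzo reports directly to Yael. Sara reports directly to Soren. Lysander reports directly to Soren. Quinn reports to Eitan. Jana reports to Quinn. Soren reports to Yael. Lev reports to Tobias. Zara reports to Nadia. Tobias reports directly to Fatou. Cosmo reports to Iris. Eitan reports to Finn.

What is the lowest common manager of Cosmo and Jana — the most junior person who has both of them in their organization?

Cosmo's chain of managers is Iris, Soren, Yael, Gael, Eitan, Finn. Jana's chain of managers is Quinn, Eitan, Finn. The first manager that appears in both chains is Eitan.

Eitan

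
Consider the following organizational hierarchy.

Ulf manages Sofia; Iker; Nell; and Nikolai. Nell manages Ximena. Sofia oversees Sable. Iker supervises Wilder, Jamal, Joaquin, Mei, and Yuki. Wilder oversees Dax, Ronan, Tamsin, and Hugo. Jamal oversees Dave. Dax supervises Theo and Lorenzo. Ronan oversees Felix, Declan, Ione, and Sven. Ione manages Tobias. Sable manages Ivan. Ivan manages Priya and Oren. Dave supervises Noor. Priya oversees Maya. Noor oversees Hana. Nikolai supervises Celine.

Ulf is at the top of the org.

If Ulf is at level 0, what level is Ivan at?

3

Chain from Ivan up to Ulf: Ivan → Sable → Sofia → Ulf. That is 3 steps up, so Ivan is 3 levels below Ulf.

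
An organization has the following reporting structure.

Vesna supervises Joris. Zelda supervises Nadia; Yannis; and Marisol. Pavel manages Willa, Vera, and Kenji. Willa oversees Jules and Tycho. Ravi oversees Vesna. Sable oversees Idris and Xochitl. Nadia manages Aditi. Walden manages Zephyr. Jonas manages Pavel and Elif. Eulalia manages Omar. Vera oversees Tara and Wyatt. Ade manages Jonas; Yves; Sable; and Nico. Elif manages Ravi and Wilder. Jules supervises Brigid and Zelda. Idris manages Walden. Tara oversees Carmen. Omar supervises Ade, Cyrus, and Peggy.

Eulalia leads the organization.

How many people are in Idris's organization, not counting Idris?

Idris directly manages Walden. Under Walden: Zephyr (1). That's 2 in total.

2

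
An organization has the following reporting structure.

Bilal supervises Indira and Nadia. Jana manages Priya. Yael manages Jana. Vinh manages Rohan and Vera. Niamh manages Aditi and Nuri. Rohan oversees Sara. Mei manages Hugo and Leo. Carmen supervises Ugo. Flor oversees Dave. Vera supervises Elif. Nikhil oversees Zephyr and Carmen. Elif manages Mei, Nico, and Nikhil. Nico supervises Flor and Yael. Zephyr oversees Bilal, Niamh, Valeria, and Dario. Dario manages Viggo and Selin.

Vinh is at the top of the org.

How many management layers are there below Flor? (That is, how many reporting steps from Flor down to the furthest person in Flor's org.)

The longest chain under Flor runs Flor → Dave, which is 1 level below Flor.

1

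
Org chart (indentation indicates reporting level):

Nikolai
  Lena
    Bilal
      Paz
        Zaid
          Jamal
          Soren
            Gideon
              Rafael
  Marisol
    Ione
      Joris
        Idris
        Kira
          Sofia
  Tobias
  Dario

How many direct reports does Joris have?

2

Joris directly manages Idris, Kira. That is 2 direct reports.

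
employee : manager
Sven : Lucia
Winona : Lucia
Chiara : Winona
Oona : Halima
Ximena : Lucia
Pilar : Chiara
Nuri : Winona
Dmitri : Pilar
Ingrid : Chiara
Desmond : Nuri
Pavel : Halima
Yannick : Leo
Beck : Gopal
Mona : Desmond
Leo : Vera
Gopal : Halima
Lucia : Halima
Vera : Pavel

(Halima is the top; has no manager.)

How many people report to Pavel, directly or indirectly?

Pavel directly manages Vera. Under Vera: Leo, Yannick (2). That's 3 in total.

3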